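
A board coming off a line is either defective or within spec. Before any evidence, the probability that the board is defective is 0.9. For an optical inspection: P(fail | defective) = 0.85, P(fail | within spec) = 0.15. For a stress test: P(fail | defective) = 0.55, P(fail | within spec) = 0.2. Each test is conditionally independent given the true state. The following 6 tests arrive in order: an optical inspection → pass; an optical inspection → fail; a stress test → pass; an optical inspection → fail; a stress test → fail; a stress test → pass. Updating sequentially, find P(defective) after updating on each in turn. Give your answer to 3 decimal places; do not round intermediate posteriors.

0.978

After an optical inspection='pass': P(defective) = 0.15·0.9000 / (0.15·0.9000 + 0.85·0.1000) ≈ 0.6136
After an optical inspection='fail': P(defective) = 0.85·0.6136 / (0.85·0.6136 + 0.15·0.3864) ≈ 0.9000
After a stress test='pass': P(defective) = 0.45·0.9000 / (0.45·0.9000 + 0.8·0.1000) ≈ 0.8351
After an optical inspection='fail': P(defective) = 0.85·0.8351 / (0.85·0.8351 + 0.15·0.1649) ≈ 0.9663
After a stress test='fail': P(defective) = 0.55·0.9663 / (0.55·0.9663 + 0.2·0.0337) ≈ 0.9875
After a stress test='pass': P(defective) = 0.45·0.9875 / (0.45·0.9875 + 0.8·0.0125) ≈ 0.9780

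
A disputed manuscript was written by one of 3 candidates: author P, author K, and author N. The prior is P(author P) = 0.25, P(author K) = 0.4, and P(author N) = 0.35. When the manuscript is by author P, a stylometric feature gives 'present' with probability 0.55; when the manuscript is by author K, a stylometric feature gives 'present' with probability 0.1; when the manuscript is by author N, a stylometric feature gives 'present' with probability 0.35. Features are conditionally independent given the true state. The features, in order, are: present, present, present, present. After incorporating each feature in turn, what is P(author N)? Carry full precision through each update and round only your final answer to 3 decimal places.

0.186

After 'present': normaliser = 0.55·0.2500 + 0.1·0.4000 + 0.35·0.3500; P(author P) ≈ 0.4583, P(author K) ≈ 0.1333, P(author N) ≈ 0.4083
After 'present': normaliser = 0.55·0.4583 + 0.1·0.1333 + 0.35·0.4083; P(author P) ≈ 0.6173, P(author K) ≈ 0.0327, P(author N) ≈ 0.3500
After 'present': normaliser = 0.55·0.6173 + 0.1·0.0327 + 0.35·0.3500; P(author P) ≈ 0.7297, P(author K) ≈ 0.0070, P(author N) ≈ 0.2633
After 'present': normaliser = 0.55·0.7297 + 0.1·0.0070 + 0.35·0.2633; P(author P) ≈ 0.8121, P(author K) ≈ 0.0014, P(author N) ≈ 0.1865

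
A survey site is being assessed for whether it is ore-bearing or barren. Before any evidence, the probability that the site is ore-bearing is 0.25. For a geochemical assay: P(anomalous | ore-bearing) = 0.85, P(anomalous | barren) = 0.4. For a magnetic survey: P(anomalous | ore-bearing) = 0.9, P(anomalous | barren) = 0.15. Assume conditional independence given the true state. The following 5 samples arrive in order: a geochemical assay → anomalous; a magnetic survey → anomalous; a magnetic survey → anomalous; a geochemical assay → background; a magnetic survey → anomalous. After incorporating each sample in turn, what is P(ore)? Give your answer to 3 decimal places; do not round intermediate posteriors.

0.975

After a geochemical assay='anomalous': P(ore) = 0.85·0.2500 / (0.85·0.2500 + 0.4·0.7500) ≈ 0.4146
After a magnetic survey='anomalous': P(ore) = 0.9·0.4146 / (0.9·0.4146 + 0.15·0.5854) ≈ 0.8095
After a magnetic survey='anomalous': P(ore) = 0.9·0.8095 / (0.9·0.8095 + 0.15·0.1905) ≈ 0.9623
After a geochemical assay='background': P(ore) = 0.15·0.9623 / (0.15·0.9623 + 0.6·0.0377) ≈ 0.8644
After a magnetic survey='anomalous': P(ore) = 0.9·0.8644 / (0.9·0.8644 + 0.15·0.1356) ≈ 0.9745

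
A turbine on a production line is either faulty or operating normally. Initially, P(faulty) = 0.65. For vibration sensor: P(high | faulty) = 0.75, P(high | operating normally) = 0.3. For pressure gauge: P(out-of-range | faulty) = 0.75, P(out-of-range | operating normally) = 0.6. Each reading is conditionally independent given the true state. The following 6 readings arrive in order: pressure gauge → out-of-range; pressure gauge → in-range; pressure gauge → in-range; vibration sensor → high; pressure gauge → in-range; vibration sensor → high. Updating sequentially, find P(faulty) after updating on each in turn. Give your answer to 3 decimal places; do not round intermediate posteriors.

0.780

After pressure gauge='out-of-range': P(faulty) = 0.75·0.6500 / (0.75·0.6500 + 0.6·0.3500) ≈ 0.6989
After pressure gauge='in-range': P(faulty) = 0.25·0.6989 / (0.25·0.6989 + 0.4·0.3011) ≈ 0.5920
After pressure gauge='in-range': P(faulty) = 0.25·0.5920 / (0.25·0.5920 + 0.4·0.4080) ≈ 0.4756
After vibration sensor='high': P(faulty) = 0.75·0.4756 / (0.75·0.4756 + 0.3·0.5244) ≈ 0.6939
After pressure gauge='in-range': P(faulty) = 0.25·0.6939 / (0.25·0.6939 + 0.4·0.3061) ≈ 0.5862
After vibration sensor='high': P(faulty) = 0.75·0.5862 / (0.75·0.5862 + 0.3·0.4138) ≈ 0.7798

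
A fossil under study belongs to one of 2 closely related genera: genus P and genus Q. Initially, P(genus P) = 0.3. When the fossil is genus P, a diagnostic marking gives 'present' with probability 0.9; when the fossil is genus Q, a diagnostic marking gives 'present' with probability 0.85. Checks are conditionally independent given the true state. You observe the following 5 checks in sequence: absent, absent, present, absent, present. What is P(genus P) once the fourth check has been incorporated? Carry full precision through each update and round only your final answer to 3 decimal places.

0.119

After 'absent': P(genus P) = 0.1·0.3000 / (0.1·0.3000 + 0.15·0.7000) ≈ 0.2222
After 'absent': P(genus P) = 0.1·0.2222 / (0.1·0.2222 + 0.15·0.7778) ≈ 0.1600
After 'present': P(genus P) = 0.9·0.1600 / (0.9·0.1600 + 0.85·0.8400) ≈ 0.1678
After 'absent': P(genus P) = 0.1·0.1678 / (0.1·0.1678 + 0.15·0.8322) ≈ 0.1185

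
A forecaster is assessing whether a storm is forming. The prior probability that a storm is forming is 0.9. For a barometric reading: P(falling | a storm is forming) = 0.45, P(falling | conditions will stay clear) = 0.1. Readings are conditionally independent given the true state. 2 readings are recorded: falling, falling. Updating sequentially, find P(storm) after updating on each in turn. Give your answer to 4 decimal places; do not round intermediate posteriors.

0.9945

Apply Bayes' rule sequentially, carrying P(storm) forward.
After 'falling': P(storm) = 0.45·0.9000 / (0.45·0.9000 + 0.1·0.1000) ≈ 0.9759
After 'falling': P(storm) = 0.45·0.9759 / (0.45·0.9759 + 0.1·0.0241) ≈ 0.9945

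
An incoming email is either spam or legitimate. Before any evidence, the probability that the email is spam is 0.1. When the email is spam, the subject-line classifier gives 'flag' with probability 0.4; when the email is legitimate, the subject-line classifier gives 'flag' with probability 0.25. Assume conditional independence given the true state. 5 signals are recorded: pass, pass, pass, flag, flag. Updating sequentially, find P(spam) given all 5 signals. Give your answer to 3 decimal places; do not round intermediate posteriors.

0.127

After 'pass': P(spam) = 0.6·0.1000 / (0.6·0.1000 + 0.75·0.9000) ≈ 0.0816
After 'pass': P(spam) = 0.6·0.0816 / (0.6·0.0816 + 0.75·0.9184) ≈ 0.0664
After 'pass': P(spam) = 0.6·0.0664 / (0.6·0.0664 + 0.75·0.9336) ≈ 0.0538
After 'flag': P(spam) = 0.4·0.0538 / (0.4·0.0538 + 0.25·0.9462) ≈ 0.0834
After 'flag': P(spam) = 0.4·0.0834 / (0.4·0.0834 + 0.25·0.9166) ≈ 0.1271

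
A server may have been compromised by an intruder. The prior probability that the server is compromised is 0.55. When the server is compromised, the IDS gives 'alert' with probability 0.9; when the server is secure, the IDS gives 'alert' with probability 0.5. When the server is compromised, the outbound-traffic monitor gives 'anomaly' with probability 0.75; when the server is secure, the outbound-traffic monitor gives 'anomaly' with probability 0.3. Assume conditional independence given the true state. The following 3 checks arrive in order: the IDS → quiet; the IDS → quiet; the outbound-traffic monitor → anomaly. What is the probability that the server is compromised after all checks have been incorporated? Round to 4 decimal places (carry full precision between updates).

After the IDS='quiet': P(compromised) = 0.1·0.5500 / (0.1·0.5500 + 0.5·0.4500) ≈ 0.1964
After the IDS='quiet': P(compromised) = 0.1·0.1964 / (0.1·0.1964 + 0.5·0.8036) ≈ 0.0466
After the outbound-traffic monitor='anomaly': P(compromised) = 0.75·0.0466 / (0.75·0.0466 + 0.3·0.9534) ≈ 0.1089

0.1089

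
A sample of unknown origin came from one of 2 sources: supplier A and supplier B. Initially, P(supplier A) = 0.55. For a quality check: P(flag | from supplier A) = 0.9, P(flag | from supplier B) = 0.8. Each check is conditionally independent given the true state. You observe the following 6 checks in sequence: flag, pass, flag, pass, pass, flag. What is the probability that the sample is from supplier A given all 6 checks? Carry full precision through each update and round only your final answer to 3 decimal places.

After 'flag': P(supplier A) = 0.9·0.5500 / (0.9·0.5500 + 0.8·0.4500) ≈ 0.5789
After 'pass': P(supplier A) = 0.1·0.5789 / (0.1·0.5789 + 0.2·0.4211) ≈ 0.4074
After 'flag': P(supplier A) = 0.9·0.4074 / (0.9·0.4074 + 0.8·0.5926) ≈ 0.4361
After 'pass': P(supplier A) = 0.1·0.4361 / (0.1·0.4361 + 0.2·0.5639) ≈ 0.2789
After 'pass': P(supplier A) = 0.1·0.2789 / (0.1·0.2789 + 0.2·0.7211) ≈ 0.1620
After 'flag': P(supplier A) = 0.9·0.1620 / (0.9·0.1620 + 0.8·0.8380) ≈ 0.1787

0.179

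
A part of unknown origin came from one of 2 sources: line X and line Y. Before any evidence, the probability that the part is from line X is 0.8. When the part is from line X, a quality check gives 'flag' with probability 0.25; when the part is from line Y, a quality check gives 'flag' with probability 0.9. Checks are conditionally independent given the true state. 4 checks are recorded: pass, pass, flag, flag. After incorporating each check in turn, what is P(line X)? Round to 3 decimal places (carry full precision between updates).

After 'pass': P(line X) = 0.75·0.8000 / (0.75·0.8000 + 0.1·0.2000) ≈ 0.9677
After 'pass': P(line X) = 0.75·0.9677 / (0.75·0.9677 + 0.1·0.0323) ≈ 0.9956
After 'flag': P(line X) = 0.25·0.9956 / (0.25·0.9956 + 0.9·0.0044) ≈ 0.9843
After 'flag': P(line X) = 0.25·0.9843 / (0.25·0.9843 + 0.9·0.0157) ≈ 0.9455

0.946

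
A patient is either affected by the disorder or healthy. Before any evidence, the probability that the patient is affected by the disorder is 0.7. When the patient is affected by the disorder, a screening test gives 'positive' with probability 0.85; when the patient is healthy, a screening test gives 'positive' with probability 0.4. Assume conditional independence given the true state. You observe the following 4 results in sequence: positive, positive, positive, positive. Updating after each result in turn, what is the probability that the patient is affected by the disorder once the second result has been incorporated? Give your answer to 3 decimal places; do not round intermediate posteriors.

0.913

After 'positive': P(affected) = 0.85·0.7000 / (0.85·0.7000 + 0.4·0.3000) ≈ 0.8322
After 'positive': P(affected) = 0.85·0.8322 / (0.85·0.8322 + 0.4·0.1678) ≈ 0.9133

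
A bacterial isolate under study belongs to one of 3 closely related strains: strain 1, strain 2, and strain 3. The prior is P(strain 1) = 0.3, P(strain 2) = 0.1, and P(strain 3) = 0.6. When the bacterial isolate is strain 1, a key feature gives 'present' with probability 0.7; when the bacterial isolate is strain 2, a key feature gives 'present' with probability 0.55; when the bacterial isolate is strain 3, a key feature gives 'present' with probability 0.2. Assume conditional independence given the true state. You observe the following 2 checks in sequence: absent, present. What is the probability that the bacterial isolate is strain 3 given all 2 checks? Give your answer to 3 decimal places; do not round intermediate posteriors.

Each posterior becomes the prior for the next update.
After 'absent': normaliser = 0.3·0.3000 + 0.45·0.1000 + 0.8·0.6000; P(strain 1) ≈ 0.1463, P(strain 2) ≈ 0.0732, P(strain 3) ≈ 0.7805
After 'present': normaliser = 0.7·0.1463 + 0.55·0.0732 + 0.2·0.7805; P(strain 1) ≈ 0.3429, P(strain 2) ≈ 0.1347, P(strain 3) ≈ 0.5224

0.522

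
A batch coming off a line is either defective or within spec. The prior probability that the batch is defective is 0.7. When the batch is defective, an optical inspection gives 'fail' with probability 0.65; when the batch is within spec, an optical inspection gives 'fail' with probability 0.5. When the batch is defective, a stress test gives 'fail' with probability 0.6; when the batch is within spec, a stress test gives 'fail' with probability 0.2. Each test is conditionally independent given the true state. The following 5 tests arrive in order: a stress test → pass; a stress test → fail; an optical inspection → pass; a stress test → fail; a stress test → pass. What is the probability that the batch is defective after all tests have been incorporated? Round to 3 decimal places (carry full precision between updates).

After a stress test='pass': P(defective) = 0.4·0.7000 / (0.4·0.7000 + 0.8·0.3000) ≈ 0.5385
After a stress test='fail': P(defective) = 0.6·0.5385 / (0.6·0.5385 + 0.2·0.4615) ≈ 0.7778
After an optical inspection='pass': P(defective) = 0.35·0.7778 / (0.35·0.7778 + 0.5·0.2222) ≈ 0.7101
After a stress test='fail': P(defective) = 0.6·0.7101 / (0.6·0.7101 + 0.2·0.2899) ≈ 0.8802
After a stress test='pass': P(defective) = 0.4·0.8802 / (0.4·0.8802 + 0.8·0.1198) ≈ 0.7861

0.786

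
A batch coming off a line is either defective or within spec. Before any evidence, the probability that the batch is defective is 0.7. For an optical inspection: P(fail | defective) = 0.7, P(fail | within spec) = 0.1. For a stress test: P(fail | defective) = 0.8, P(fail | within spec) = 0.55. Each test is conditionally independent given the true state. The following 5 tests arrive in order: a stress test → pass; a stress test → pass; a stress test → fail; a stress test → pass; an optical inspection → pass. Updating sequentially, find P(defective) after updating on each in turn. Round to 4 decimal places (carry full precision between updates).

0.0903

After a stress test='pass': P(defective) = 0.2·0.7000 / (0.2·0.7000 + 0.45·0.3000) ≈ 0.5091
After a stress test='pass': P(defective) = 0.2·0.5091 / (0.2·0.5091 + 0.45·0.4909) ≈ 0.3155
After a stress test='fail': P(defective) = 0.8·0.3155 / (0.8·0.3155 + 0.55·0.6845) ≈ 0.4013
After a stress test='pass': P(defective) = 0.2·0.4013 / (0.2·0.4013 + 0.45·0.5987) ≈ 0.2296
After an optical inspection='pass': P(defective) = 0.3·0.2296 / (0.3·0.2296 + 0.9·0.7704) ≈ 0.0903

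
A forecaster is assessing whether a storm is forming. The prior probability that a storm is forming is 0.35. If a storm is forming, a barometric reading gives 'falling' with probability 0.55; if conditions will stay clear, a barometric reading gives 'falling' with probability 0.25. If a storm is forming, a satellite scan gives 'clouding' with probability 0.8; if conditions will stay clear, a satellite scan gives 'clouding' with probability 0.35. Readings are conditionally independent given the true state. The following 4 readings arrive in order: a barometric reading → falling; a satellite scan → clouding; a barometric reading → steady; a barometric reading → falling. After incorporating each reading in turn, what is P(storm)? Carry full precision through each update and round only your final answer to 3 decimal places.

After a barometric reading='falling': P(storm) = 0.55·0.3500 / (0.55·0.3500 + 0.25·0.6500) ≈ 0.5423
After a satellite scan='clouding': P(storm) = 0.8·0.5423 / (0.8·0.5423 + 0.35·0.4577) ≈ 0.7303
After a barometric reading='steady': P(storm) = 0.45·0.7303 / (0.45·0.7303 + 0.75·0.2697) ≈ 0.6190
After a barometric reading='falling': P(storm) = 0.55·0.6190 / (0.55·0.6190 + 0.25·0.3810) ≈ 0.7814

0.781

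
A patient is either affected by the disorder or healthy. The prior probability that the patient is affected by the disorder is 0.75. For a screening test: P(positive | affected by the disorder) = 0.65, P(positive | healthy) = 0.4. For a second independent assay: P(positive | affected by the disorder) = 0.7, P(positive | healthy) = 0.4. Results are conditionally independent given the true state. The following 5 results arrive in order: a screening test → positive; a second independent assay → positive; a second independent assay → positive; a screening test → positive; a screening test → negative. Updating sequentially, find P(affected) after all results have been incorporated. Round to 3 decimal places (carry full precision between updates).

0.934

After a screening test='positive': P(affected) = 0.65·0.7500 / (0.65·0.7500 + 0.4·0.2500) ≈ 0.8298
After a second independent assay='positive': P(affected) = 0.7·0.8298 / (0.7·0.8298 + 0.4·0.1702) ≈ 0.8951
After a second independent assay='positive': P(affected) = 0.7·0.8951 / (0.7·0.8951 + 0.4·0.1049) ≈ 0.9372
After a screening test='positive': P(affected) = 0.65·0.9372 / (0.65·0.9372 + 0.4·0.0628) ≈ 0.9604
After a screening test='negative': P(affected) = 0.35·0.9604 / (0.35·0.9604 + 0.6·0.0396) ≈ 0.9340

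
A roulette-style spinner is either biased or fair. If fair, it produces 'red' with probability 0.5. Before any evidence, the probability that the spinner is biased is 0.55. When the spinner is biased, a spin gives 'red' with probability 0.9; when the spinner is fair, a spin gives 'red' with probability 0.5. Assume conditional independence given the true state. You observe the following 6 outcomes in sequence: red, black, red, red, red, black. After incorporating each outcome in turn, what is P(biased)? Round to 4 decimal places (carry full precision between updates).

0.3392

Each posterior becomes the prior for the next update.
After 'red': P(biased) = 0.9·0.5500 / (0.9·0.5500 + 0.5·0.4500) ≈ 0.6875
After 'black': P(biased) = 0.1·0.6875 / (0.1·0.6875 + 0.5·0.3125) ≈ 0.3056
After 'red': P(biased) = 0.9·0.3056 / (0.9·0.3056 + 0.5·0.6944) ≈ 0.4420
After 'red': P(biased) = 0.9·0.4420 / (0.9·0.4420 + 0.5·0.5580) ≈ 0.5877
After 'red': P(biased) = 0.9·0.5877 / (0.9·0.5877 + 0.5·0.4123) ≈ 0.7196
After 'black': P(biased) = 0.1·0.7196 / (0.1·0.7196 + 0.5·0.2804) ≈ 0.3392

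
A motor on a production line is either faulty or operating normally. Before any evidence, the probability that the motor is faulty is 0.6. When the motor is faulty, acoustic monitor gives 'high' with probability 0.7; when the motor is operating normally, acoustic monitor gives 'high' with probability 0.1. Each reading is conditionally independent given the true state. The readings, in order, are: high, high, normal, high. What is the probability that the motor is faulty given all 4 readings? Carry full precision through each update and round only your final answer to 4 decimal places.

0.9942

After 'high': P(faulty) = 0.7·0.6000 / (0.7·0.6000 + 0.1·0.4000) ≈ 0.9130
After 'high': P(faulty) = 0.7·0.9130 / (0.7·0.9130 + 0.1·0.0870) ≈ 0.9866
After 'normal': P(faulty) = 0.3·0.9866 / (0.3·0.9866 + 0.9·0.0134) ≈ 0.9608
After 'high': P(faulty) = 0.7·0.9608 / (0.7·0.9608 + 0.1·0.0392) ≈ 0.9942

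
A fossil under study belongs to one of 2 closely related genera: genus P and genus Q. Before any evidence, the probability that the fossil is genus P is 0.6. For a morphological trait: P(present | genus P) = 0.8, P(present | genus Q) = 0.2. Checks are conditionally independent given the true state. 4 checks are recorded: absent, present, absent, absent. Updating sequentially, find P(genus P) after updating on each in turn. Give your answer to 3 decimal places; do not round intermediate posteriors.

After 'absent': P(genus P) = 0.2·0.6000 / (0.2·0.6000 + 0.8·0.4000) ≈ 0.2727
After 'present': P(genus P) = 0.8·0.2727 / (0.8·0.2727 + 0.2·0.7273) ≈ 0.6000
After 'absent': P(genus P) = 0.2·0.6000 / (0.2·0.6000 + 0.8·0.4000) ≈ 0.2727
After 'absent': P(genus P) = 0.2·0.2727 / (0.2·0.2727 + 0.8·0.7273) ≈ 0.0857

0.086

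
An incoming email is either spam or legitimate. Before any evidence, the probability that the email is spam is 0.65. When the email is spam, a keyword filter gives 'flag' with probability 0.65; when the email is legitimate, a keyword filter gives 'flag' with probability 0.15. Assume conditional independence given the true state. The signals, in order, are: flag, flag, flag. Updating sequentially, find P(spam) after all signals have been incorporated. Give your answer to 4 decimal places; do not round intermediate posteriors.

Each posterior becomes the prior for the next update.
After 'flag': P(spam) = 0.65·0.6500 / (0.65·0.6500 + 0.15·0.3500) ≈ 0.8895
After 'flag': P(spam) = 0.65·0.8895 / (0.65·0.8895 + 0.15·0.1105) ≈ 0.9721
After 'flag': P(spam) = 0.65·0.9721 / (0.65·0.9721 + 0.15·0.0279) ≈ 0.9934

0.9934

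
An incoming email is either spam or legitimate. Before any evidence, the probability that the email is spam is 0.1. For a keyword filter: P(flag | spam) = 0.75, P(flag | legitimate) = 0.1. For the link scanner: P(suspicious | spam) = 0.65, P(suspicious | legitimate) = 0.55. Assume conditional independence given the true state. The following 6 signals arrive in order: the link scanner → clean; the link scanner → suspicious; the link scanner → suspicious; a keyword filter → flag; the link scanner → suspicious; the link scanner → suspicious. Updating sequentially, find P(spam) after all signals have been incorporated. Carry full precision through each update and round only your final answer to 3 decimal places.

0.558

After the link scanner='clean': P(spam) = 0.35·0.1000 / (0.35·0.1000 + 0.45·0.9000) ≈ 0.0795
After the link scanner='suspicious': P(spam) = 0.65·0.0795 / (0.65·0.0795 + 0.55·0.9205) ≈ 0.0927
After the link scanner='suspicious': P(spam) = 0.65·0.0927 / (0.65·0.0927 + 0.55·0.9073) ≈ 0.1077
After a keyword filter='flag': P(spam) = 0.75·0.1077 / (0.75·0.1077 + 0.1·0.8923) ≈ 0.4751
After the link scanner='suspicious': P(spam) = 0.65·0.4751 / (0.65·0.4751 + 0.55·0.5249) ≈ 0.5169
After the link scanner='suspicious': P(spam) = 0.65·0.5169 / (0.65·0.5169 + 0.55·0.4831) ≈ 0.5584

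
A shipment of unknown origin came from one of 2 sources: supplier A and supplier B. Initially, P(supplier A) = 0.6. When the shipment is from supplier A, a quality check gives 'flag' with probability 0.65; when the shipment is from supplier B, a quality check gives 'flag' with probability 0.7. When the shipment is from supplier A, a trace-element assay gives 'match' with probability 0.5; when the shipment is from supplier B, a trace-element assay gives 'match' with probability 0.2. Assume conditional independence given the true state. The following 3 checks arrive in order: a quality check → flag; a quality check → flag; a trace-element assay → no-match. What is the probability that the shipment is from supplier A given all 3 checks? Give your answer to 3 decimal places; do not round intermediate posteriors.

0.447

After a quality check='flag': P(supplier A) = 0.65·0.6000 / (0.65·0.6000 + 0.7·0.4000) ≈ 0.5821
After a quality check='flag': P(supplier A) = 0.65·0.5821 / (0.65·0.5821 + 0.7·0.4179) ≈ 0.5640
After a trace-element assay='no-match': P(supplier A) = 0.5·0.5640 / (0.5·0.5640 + 0.8·0.4360) ≈ 0.4470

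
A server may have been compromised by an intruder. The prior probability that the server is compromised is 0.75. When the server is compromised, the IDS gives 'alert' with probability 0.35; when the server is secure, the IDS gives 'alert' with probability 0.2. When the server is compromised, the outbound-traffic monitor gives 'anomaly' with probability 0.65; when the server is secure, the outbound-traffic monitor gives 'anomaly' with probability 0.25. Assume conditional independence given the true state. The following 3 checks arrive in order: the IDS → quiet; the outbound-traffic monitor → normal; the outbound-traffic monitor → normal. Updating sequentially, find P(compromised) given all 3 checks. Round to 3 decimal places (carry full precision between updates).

0.347

After the IDS='quiet': P(compromised) = 0.65·0.7500 / (0.65·0.7500 + 0.8·0.2500) ≈ 0.7091
After the outbound-traffic monitor='normal': P(compromised) = 0.35·0.7091 / (0.35·0.7091 + 0.75·0.2909) ≈ 0.5322
After the outbound-traffic monitor='normal': P(compromised) = 0.35·0.5322 / (0.35·0.5322 + 0.75·0.4678) ≈ 0.3468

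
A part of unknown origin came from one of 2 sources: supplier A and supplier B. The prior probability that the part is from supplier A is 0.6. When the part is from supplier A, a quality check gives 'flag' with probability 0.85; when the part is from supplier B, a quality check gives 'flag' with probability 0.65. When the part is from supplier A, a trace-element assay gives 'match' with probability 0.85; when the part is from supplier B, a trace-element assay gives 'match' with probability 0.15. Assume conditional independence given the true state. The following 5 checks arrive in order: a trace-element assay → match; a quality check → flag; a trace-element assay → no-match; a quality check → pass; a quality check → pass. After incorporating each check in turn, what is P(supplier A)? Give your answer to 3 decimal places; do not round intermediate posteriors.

After a trace-element assay='match': P(supplier A) = 0.85·0.6000 / (0.85·0.6000 + 0.15·0.4000) ≈ 0.8947
After a quality check='flag': P(supplier A) = 0.85·0.8947 / (0.85·0.8947 + 0.65·0.1053) ≈ 0.9175
After a trace-element assay='no-match': P(supplier A) = 0.15·0.9175 / (0.15·0.9175 + 0.85·0.0825) ≈ 0.6623
After a quality check='pass': P(supplier A) = 0.15·0.6623 / (0.15·0.6623 + 0.35·0.3377) ≈ 0.4567
After a quality check='pass': P(supplier A) = 0.15·0.4567 / (0.15·0.4567 + 0.35·0.5433) ≈ 0.2649

0.265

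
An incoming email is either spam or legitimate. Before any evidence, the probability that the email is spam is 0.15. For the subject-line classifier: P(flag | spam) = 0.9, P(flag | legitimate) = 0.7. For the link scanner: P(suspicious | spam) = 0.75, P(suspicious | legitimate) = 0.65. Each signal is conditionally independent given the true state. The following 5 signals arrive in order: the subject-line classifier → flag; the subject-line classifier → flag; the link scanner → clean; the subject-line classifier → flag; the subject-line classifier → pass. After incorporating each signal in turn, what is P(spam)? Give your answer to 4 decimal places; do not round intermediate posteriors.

0.0820

After the subject-line classifier='flag': P(spam) = 0.9·0.1500 / (0.9·0.1500 + 0.7·0.8500) ≈ 0.1849
After the subject-line classifier='flag': P(spam) = 0.9·0.1849 / (0.9·0.1849 + 0.7·0.8151) ≈ 0.2258
After the link scanner='clean': P(spam) = 0.25·0.2258 / (0.25·0.2258 + 0.35·0.7742) ≈ 0.1724
After the subject-line classifier='flag': P(spam) = 0.9·0.1724 / (0.9·0.1724 + 0.7·0.8276) ≈ 0.2113
After the subject-line classifier='pass': P(spam) = 0.1·0.2113 / (0.1·0.2113 + 0.3·0.7887) ≈ 0.0820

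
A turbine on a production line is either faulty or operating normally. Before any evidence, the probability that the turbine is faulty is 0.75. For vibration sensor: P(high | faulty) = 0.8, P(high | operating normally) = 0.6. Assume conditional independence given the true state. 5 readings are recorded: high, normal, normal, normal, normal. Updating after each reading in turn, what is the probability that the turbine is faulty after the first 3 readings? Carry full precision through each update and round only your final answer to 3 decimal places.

Apply Bayes' rule sequentially, carrying P(faulty) forward.
After 'high': P(faulty) = 0.8·0.7500 / (0.8·0.7500 + 0.6·0.2500) ≈ 0.8000
After 'normal': P(faulty) = 0.2·0.8000 / (0.2·0.8000 + 0.4·0.2000) ≈ 0.6667
After 'normal': P(faulty) = 0.2·0.6667 / (0.2·0.6667 + 0.4·0.3333) ≈ 0.5000

0.500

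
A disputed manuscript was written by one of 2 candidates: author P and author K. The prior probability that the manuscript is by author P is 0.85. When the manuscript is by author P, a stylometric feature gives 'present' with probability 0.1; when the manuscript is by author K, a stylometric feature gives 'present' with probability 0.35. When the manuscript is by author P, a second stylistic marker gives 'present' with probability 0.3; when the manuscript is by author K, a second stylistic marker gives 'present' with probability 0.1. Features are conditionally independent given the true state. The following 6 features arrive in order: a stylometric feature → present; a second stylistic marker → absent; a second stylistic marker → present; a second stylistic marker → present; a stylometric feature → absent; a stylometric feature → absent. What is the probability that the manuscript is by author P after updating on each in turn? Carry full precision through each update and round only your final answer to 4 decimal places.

Apply Bayes' rule sequentially, carrying P(author P) forward.
After a stylometric feature='present': P(author P) = 0.1·0.8500 / (0.1·0.8500 + 0.35·0.1500) ≈ 0.6182
After a second stylistic marker='absent': P(author P) = 0.7·0.6182 / (0.7·0.6182 + 0.9·0.3818) ≈ 0.5574
After a second stylistic marker='present': P(author P) = 0.3·0.5574 / (0.3·0.5574 + 0.1·0.4426) ≈ 0.7907
After a second stylistic marker='present': P(author P) = 0.3·0.7907 / (0.3·0.7907 + 0.1·0.2093) ≈ 0.9189
After a stylometric feature='absent': P(author P) = 0.9·0.9189 / (0.9·0.9189 + 0.65·0.0811) ≈ 0.9401
After a stylometric feature='absent': P(author P) = 0.9·0.9401 / (0.9·0.9401 + 0.65·0.0599) ≈ 0.9560

0.9560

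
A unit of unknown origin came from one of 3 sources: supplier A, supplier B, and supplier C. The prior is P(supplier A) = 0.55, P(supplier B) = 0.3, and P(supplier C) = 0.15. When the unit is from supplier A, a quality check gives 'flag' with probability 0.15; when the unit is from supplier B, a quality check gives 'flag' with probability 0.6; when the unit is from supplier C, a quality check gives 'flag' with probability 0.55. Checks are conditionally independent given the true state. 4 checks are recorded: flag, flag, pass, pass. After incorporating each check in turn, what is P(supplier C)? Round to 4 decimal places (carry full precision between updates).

After 'flag': normaliser = 0.15·0.5500 + 0.6·0.3000 + 0.55·0.1500; P(supplier A) ≈ 0.2391, P(supplier B) ≈ 0.5217, P(supplier C) ≈ 0.2391
After 'flag': normaliser = 0.15·0.2391 + 0.6·0.5217 + 0.55·0.2391; P(supplier A) ≈ 0.0747, P(supplier B) ≈ 0.6516, P(supplier C) ≈ 0.2738
After 'pass': normaliser = 0.85·0.0747 + 0.4·0.6516 + 0.45·0.2738; P(supplier A) ≈ 0.1419, P(supplier B) ≈ 0.5827, P(supplier C) ≈ 0.2754
After 'pass': normaliser = 0.85·0.1419 + 0.4·0.5827 + 0.45·0.2754; P(supplier A) ≈ 0.2525, P(supplier B) ≈ 0.4880, P(supplier C) ≈ 0.2595

0.2595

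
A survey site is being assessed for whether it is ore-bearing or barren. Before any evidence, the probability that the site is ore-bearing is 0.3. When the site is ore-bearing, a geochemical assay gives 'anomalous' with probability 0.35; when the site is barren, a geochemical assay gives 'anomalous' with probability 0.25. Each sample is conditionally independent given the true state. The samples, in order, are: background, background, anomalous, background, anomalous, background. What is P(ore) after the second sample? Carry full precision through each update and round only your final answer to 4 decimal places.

0.2435

Each posterior becomes the prior for the next update.
After 'background': P(ore) = 0.65·0.3000 / (0.65·0.3000 + 0.75·0.7000) ≈ 0.2708
After 'background': P(ore) = 0.65·0.2708 / (0.65·0.2708 + 0.75·0.7292) ≈ 0.2435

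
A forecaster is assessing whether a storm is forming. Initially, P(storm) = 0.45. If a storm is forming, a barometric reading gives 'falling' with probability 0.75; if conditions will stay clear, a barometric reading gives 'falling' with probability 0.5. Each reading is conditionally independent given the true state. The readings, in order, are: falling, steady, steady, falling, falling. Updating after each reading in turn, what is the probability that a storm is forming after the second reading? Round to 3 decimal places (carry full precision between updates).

0.380

Apply Bayes' rule sequentially, carrying P(storm) forward.
After 'falling': P(storm) = 0.75·0.4500 / (0.75·0.4500 + 0.5·0.5500) ≈ 0.5510
After 'steady': P(storm) = 0.25·0.5510 / (0.25·0.5510 + 0.5·0.4490) ≈ 0.3803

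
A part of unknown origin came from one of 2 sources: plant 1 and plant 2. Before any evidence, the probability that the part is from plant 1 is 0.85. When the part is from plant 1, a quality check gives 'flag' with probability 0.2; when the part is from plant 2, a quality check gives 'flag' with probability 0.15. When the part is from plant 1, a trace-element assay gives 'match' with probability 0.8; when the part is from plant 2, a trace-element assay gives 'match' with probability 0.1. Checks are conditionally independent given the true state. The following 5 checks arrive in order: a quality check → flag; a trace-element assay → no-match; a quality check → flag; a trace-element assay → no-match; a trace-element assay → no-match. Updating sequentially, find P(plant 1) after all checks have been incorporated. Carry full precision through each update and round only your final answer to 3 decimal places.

After a quality check='flag': P(plant 1) = 0.2·0.8500 / (0.2·0.8500 + 0.15·0.1500) ≈ 0.8831
After a trace-element assay='no-match': P(plant 1) = 0.2·0.8831 / (0.2·0.8831 + 0.9·0.1169) ≈ 0.6267
After a quality check='flag': P(plant 1) = 0.2·0.6267 / (0.2·0.6267 + 0.15·0.3733) ≈ 0.6912
After a trace-element assay='no-match': P(plant 1) = 0.2·0.6912 / (0.2·0.6912 + 0.9·0.3088) ≈ 0.3322
After a trace-element assay='no-match': P(plant 1) = 0.2·0.3322 / (0.2·0.3322 + 0.9·0.6678) ≈ 0.0995

0.100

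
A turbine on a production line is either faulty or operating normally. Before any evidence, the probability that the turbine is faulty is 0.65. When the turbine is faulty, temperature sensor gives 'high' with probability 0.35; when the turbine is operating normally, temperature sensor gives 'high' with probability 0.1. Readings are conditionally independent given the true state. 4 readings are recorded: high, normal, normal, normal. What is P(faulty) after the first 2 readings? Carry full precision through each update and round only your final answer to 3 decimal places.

After 'high': P(faulty) = 0.35·0.6500 / (0.35·0.6500 + 0.1·0.3500) ≈ 0.8667
After 'normal': P(faulty) = 0.65·0.8667 / (0.65·0.8667 + 0.9·0.1333) ≈ 0.8244

0.824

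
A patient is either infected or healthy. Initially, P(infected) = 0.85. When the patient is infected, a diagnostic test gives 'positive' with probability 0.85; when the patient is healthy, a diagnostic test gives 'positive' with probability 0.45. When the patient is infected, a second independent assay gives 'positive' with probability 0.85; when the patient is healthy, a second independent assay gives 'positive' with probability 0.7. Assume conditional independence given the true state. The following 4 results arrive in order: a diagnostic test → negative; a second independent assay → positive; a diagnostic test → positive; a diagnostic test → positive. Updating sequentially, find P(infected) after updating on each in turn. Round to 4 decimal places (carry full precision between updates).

0.8701

Apply Bayes' rule sequentially, carrying P(infected) forward.
After a diagnostic test='negative': P(infected) = 0.15·0.8500 / (0.15·0.8500 + 0.55·0.1500) ≈ 0.6071
After a second independent assay='positive': P(infected) = 0.85·0.6071 / (0.85·0.6071 + 0.7·0.3929) ≈ 0.6524
After a diagnostic test='positive': P(infected) = 0.85·0.6524 / (0.85·0.6524 + 0.45·0.3476) ≈ 0.7800
After a diagnostic test='positive': P(infected) = 0.85·0.7800 / (0.85·0.7800 + 0.45·0.2200) ≈ 0.8701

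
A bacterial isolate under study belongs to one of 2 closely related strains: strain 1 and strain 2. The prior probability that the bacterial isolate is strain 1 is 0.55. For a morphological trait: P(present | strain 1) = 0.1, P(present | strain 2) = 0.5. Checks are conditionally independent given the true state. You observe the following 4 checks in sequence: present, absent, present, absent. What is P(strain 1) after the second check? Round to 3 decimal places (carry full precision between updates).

After 'present': P(strain 1) = 0.1·0.5500 / (0.1·0.5500 + 0.5·0.4500) ≈ 0.1964
After 'absent': P(strain 1) = 0.9·0.1964 / (0.9·0.1964 + 0.5·0.8036) ≈ 0.3056

0.306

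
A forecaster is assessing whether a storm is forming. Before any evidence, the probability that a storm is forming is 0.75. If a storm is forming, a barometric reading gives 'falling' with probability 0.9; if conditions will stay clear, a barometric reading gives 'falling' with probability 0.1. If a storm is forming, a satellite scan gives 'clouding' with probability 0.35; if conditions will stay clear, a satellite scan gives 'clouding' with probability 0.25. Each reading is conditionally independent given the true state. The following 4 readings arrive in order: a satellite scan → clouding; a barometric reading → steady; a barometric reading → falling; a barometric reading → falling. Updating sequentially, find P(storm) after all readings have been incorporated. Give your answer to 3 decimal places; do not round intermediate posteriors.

0.974

After a satellite scan='clouding': P(storm) = 0.35·0.7500 / (0.35·0.7500 + 0.25·0.2500) ≈ 0.8077
After a barometric reading='steady': P(storm) = 0.1·0.8077 / (0.1·0.8077 + 0.9·0.1923) ≈ 0.3182
After a barometric reading='falling': P(storm) = 0.9·0.3182 / (0.9·0.3182 + 0.1·0.6818) ≈ 0.8077
After a barometric reading='falling': P(storm) = 0.9·0.8077 / (0.9·0.8077 + 0.1·0.1923) ≈ 0.9742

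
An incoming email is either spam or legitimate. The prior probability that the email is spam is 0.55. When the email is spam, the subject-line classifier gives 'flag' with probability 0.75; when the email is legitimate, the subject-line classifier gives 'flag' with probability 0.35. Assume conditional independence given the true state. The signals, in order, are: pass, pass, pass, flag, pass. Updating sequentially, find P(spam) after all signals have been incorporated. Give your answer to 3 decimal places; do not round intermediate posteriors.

Each posterior becomes the prior for the next update.
After 'pass': P(spam) = 0.25·0.5500 / (0.25·0.5500 + 0.65·0.4500) ≈ 0.3198
After 'pass': P(spam) = 0.25·0.3198 / (0.25·0.3198 + 0.65·0.6802) ≈ 0.1531
After 'pass': P(spam) = 0.25·0.1531 / (0.25·0.1531 + 0.65·0.8469) ≈ 0.0650
After 'flag': P(spam) = 0.75·0.0650 / (0.75·0.0650 + 0.35·0.9350) ≈ 0.1297
After 'pass': P(spam) = 0.25·0.1297 / (0.25·0.1297 + 0.65·0.8703) ≈ 0.0542

0.054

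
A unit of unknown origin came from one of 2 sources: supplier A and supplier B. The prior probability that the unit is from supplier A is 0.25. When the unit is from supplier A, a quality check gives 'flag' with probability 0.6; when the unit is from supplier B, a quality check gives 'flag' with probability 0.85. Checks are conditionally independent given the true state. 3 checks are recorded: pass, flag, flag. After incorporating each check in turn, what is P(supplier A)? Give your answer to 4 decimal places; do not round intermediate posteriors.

0.3070

After 'pass': P(supplier A) = 0.4·0.2500 / (0.4·0.2500 + 0.15·0.7500) ≈ 0.4706
After 'flag': P(supplier A) = 0.6·0.4706 / (0.6·0.4706 + 0.85·0.5294) ≈ 0.3855
After 'flag': P(supplier A) = 0.6·0.3855 / (0.6·0.3855 + 0.85·0.6145) ≈ 0.3070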